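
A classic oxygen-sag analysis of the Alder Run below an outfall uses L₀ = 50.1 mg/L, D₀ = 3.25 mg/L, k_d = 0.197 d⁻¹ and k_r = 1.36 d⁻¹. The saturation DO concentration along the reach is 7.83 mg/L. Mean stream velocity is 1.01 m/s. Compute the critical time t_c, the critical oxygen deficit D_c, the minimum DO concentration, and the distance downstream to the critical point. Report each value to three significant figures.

t_c ≈ 1.25 d; D_c ≈ 5.68 mg/L; min DO ≈ 2.15 mg/L; x_c ≈ 109 km

t_c = [1/(k_r−k_d)] ln[(k_r/k_d)(1 − D₀(k_r−k_d)/(k_d L₀))]
= [1/(1.36−0.197)] ln[(1.36/0.197)(1 − 3.25×1.163/(0.197×50.1))]
= (1/1.163) ln[6.904 × 0.6170] = 0.8598 × ln(4.260) = 0.8598 × 1.449 = 1.246 d.
D_c = (k_d/k_r) L₀ e^(−k_d t_c) = (0.197/1.36) × 50.1 × e^(−0.197×1.246) = 0.1449 × 50.1 × 0.7823 = 5.677 mg/L.
Minimum DO = C_s − D_c = 7.83 − 5.677 = 2.153 mg/L.
x_c = v t_c = 1.01 m/s × 1.246 d × 86400 s/d = 108700 m ≈ 109 km.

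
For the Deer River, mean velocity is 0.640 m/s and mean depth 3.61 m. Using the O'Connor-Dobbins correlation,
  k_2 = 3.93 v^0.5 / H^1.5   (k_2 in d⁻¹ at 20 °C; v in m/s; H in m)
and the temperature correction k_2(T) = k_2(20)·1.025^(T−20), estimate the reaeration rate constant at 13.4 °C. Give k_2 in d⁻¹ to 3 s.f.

k_2(20) = 3.93 × 0.640^0.5 / 3.61^1.5 = 3.93 × 0.8000 / 6.859 = 0.4584 d⁻¹.
k_2(13.4) = 0.4584 × 1.025^(13.4−20) = 0.4584 × 0.8496 = 0.3894 d⁻¹.

k_2 ≈ 0.389 d⁻¹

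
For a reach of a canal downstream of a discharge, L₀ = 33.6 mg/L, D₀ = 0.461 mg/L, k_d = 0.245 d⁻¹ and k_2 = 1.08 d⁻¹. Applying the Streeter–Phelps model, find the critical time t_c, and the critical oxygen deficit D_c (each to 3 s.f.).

At the critical point dD/dt = 0, so k_d L₀ e^(−k_d t) = k_2 D. Substituting D(t) from the Streeter–Phelps equation and solving for t gives
t_c = ln[(k_2/k_d)(1 − D₀(k_2−k_d)/(k_d L₀))] / (k_2−k_d).
Here k_2−k_d = 0.8350 d⁻¹ and 1 − D₀(k_2−k_d)/(k_d L₀) = 1 − 0.461×0.8350/(0.245×33.6) = 0.9532, so
t_c = ln(4.408 × 0.9532) / 0.8350 = 1.436 / 0.8350 = 1.719 d.
L(t_c) = L₀ e^(−k_d t_c) = 33.6 × 0.6562 = 22.05 mg/L, and at the critical point k_2 D_c = k_d L, so D_c = (0.245/1.08) × 22.05 = 5.002 mg/L.

t_c ≈ 1.72 d; D_c ≈ 5.00 mg/L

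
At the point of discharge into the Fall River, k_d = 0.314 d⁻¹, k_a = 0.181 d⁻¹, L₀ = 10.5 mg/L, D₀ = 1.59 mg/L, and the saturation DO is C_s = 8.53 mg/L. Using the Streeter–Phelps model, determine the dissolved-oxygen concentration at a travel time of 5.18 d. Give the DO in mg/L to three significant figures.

DO ≈ 3.07 mg/L

k_d L₀/(k_a−k_d) = 0.314×10.5/(0.181−0.314) = 3.297/-0.1330 = -24.79 mg/L.
e^(−k_d t) = e^(−0.314×5.180) = 0.1966; e^(−k_a t) = e^(−0.181×5.180) = 0.3916.
D = -24.79 × (0.1966 − 0.3916) + 1.59 × 0.3916 = 4.833 + 0.6226 = 5.456 mg/L.
DO = C_s − D = 8.53 − 5.456 = 3.074 mg/L.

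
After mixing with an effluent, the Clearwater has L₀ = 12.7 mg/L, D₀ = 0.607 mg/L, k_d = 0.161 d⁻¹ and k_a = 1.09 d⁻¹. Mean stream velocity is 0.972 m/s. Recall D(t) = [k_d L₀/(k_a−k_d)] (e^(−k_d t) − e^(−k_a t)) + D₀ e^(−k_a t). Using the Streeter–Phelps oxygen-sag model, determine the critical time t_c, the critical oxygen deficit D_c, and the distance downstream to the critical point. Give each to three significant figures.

t_c = [1/(k_a−k_d)] ln[(k_a/k_d)(1 − D₀(k_a−k_d)/(k_d L₀))]
= [1/(1.09−0.161)] ln[(1.09/0.161)(1 − 0.607×0.9290/(0.161×12.7))]
= (1/0.9290) ln[6.770 × 0.7242] = 1.076 × ln(4.903) = 1.076 × 1.590 = 1.711 d.
L(t_c) = L₀ e^(−k_d t_c) = 12.7 × 0.7592 = 9.641 mg/L, and at the critical point k_a D_c = k_d L, so D_c = (0.161/1.09) × 9.641 = 1.424 mg/L.
x_c = v t_c = 0.972 m/s × 1.711 d × 86400 s/d = 143700 m ≈ 144 km.

t_c ≈ 1.71 d; D_c ≈ 1.42 mg/L; x_c ≈ 144 km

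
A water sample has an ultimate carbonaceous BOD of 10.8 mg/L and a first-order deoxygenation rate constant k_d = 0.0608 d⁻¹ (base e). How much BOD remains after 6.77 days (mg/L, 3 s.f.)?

L ≈ 7.16 mg/L

L_t = L₀ e^(−k_d t) = 10.8 × e^(−0.0608×6.77) = 10.8 × 0.6626 = 7.156 mg/L.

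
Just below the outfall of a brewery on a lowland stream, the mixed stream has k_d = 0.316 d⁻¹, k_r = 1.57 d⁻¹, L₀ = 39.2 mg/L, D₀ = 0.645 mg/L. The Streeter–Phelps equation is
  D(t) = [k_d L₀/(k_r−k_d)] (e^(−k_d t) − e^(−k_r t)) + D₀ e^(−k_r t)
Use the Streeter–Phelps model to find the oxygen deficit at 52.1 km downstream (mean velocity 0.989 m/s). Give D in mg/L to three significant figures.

D ≈ 4.60 mg/L

Travel time t = x/v = 52.1 km / (0.989 m/s) = 52100 m / 0.989 m/s = 52680 s = 0.6097 d.
k_d L₀/(k_r−k_d) = 0.316×39.2/(1.57−0.316) = 12.39/1.254 = 9.878 mg/L.
e^(−k_d t) = e^(−0.316×0.6097) = 0.8248; e^(−k_r t) = e^(−1.57×0.6097) = 0.3839.
D = 9.878 × (0.8248 − 0.3839) + 0.645 × 0.3839 = 4.354 + 0.2476 = 4.602 mg/L.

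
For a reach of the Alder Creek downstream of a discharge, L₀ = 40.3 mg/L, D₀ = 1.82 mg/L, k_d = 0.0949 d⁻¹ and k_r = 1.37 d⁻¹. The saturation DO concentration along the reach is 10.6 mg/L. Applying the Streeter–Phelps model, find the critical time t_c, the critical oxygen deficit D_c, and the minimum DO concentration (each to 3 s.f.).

t_c ≈ 1.36 d; D_c ≈ 2.45 mg/L; min DO ≈ 8.15 mg/L

With k_r/k_d = 14.44 and 1 − D₀(k_r−k_d)/(k_d L₀) = 0.3932,
t_c = ln(14.44 × 0.3932) / (1.37 − 0.0949) = ln(5.676) / 1.275 = 1.736/1.275 = 1.362 d.
L(t_c) = L₀ e^(−k_d t_c) = 40.3 × 0.8788 = 35.41 mg/L, and at the critical point k_r D_c = k_d L, so D_c = (0.0949/1.37) × 35.41 = 2.453 mg/L.
Minimum DO = C_s − D_c = 10.6 − 2.453 = 8.147 mg/L.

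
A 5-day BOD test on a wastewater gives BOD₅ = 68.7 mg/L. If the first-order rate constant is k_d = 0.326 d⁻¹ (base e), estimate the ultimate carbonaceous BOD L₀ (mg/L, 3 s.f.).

L₀ ≈ 85.4 mg/L

BOD₅ = L₀(1 − e^(−5k_d)) ⇒ L₀ = BOD₅ / (1 − e^(−5×0.326))
= 68.7 / (1 − 0.1959) = 68.7 / 0.8041 = 85.44 mg/L.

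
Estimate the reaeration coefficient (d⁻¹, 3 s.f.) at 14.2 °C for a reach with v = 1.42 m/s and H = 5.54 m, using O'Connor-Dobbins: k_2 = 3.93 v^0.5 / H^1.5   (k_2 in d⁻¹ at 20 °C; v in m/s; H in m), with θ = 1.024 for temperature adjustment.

k_2 ≈ 0.313 d⁻¹

k_2(20) = 3.93 × 1.42^0.5 / 5.54^1.5 = 3.93 × 1.192 / 13.04 = 0.3591 d⁻¹.
k_2(14.2) = 0.3591 × 1.024^(14.2−20) = 0.3591 × 0.8715 = 0.3130 d⁻¹.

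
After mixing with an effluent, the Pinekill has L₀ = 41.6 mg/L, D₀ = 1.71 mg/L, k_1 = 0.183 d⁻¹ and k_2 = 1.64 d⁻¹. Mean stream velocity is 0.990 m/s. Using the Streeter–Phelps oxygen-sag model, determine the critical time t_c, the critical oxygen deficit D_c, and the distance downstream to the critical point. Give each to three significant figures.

t_c ≈ 1.23 d; D_c ≈ 3.70 mg/L; x_c ≈ 105 km

t_c = [1/(k_2−k_1)] ln[(k_2/k_1)(1 − D₀(k_2−k_1)/(k_1 L₀))]
= [1/(1.64−0.183)] ln[(1.64/0.183)(1 − 1.71×1.457/(0.183×41.6))]
= (1/1.457) ln[8.962 × 0.6727] = 0.6863 × ln(6.029) = 0.6863 × 1.797 = 1.233 d.
L(t_c) = L₀ e^(−k_1 t_c) = 41.6 × 0.7980 = 33.20 mg/L, and at the critical point k_2 D_c = k_1 L, so D_c = (0.183/1.64) × 33.20 = 3.704 mg/L.
x_c = v t_c = 0.990 m/s × 1.233 d × 86400 s/d = 105500 m ≈ 105 km.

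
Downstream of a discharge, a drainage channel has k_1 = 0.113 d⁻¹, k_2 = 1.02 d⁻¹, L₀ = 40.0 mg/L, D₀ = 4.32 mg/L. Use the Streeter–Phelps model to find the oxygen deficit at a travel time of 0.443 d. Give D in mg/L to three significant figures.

k_1 L₀/(k_2−k_1) = 0.113×40.0/(1.02−0.113) = 4.520/0.9070 = 4.983 mg/L.
e^(−k_1 t) = e^(−0.113×0.4430) = 0.9512; e^(−k_2 t) = e^(−1.02×0.4430) = 0.6364.
D = 4.983 × (0.9512 − 0.6364) + 4.32 × 0.6364 = 1.568 + 2.749 = 4.318 mg/L.

D ≈ 4.32 mg/L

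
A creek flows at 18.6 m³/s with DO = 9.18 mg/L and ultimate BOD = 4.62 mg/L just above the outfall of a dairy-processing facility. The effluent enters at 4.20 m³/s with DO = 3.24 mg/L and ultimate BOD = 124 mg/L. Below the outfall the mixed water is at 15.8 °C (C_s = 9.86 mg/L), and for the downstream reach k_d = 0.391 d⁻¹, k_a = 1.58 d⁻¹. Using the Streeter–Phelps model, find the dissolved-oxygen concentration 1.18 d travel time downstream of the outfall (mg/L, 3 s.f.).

Mixed DO = (18.6×9.18 + 4.20×3.24)/(18.6+4.20) = 184.4/22.80 = 8.086 mg/L.
Mixed L₀ = (18.6×4.62 + 4.20×124)/(22.80) = 606.7/22.80 = 26.61 mg/L.
Initial deficit D₀ = C_s − DO₀ = 9.86 − 8.086 = 1.774 mg/L.
D(1.18) = [0.391×26.61/(1.58−0.391)](e^(−0.391×1.18) − e^(−1.58×1.18)) + 1.774 e^(−1.58×1.18)
= 8.751 × (0.6304 − 0.1550) + 1.774 × 0.1550 = 4.435 mg/L.
DO = 9.86 − 4.435 = 5.425 mg/L.

DO ≈ 5.42 mg/L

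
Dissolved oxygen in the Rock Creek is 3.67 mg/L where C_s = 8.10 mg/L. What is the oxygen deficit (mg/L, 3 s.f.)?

D ≈ 4.43 mg/L

D = C_s − C = 8.10 − 3.67 = 4.43 mg/L.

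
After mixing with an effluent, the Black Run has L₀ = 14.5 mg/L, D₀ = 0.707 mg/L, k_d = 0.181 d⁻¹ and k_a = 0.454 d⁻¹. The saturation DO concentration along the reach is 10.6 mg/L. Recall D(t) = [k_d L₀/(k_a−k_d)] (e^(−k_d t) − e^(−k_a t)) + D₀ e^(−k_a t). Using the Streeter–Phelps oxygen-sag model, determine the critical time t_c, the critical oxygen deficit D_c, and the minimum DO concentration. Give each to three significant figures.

At the critical point dD/dt = 0, so k_d L₀ e^(−k_d t) = k_a D. Substituting D(t) from the Streeter–Phelps equation and solving for t gives
t_c = ln[(k_a/k_d)(1 − D₀(k_a−k_d)/(k_d L₀))] / (k_a−k_d).
Here k_a−k_d = 0.2730 d⁻¹ and 1 − D₀(k_a−k_d)/(k_d L₀) = 1 − 0.707×0.2730/(0.181×14.5) = 0.9265, so
t_c = ln(2.508 × 0.9265) / 0.2730 = 0.8432 / 0.2730 = 3.089 d.
L(t_c) = L₀ e^(−k_d t_c) = 14.5 × 0.5717 = 8.290 mg/L, and at the critical point k_a D_c = k_d L, so D_c = (0.181/0.454) × 8.290 = 3.305 mg/L.
Minimum DO = C_s − D_c = 10.6 − 3.305 = 7.295 mg/L.

t_c ≈ 3.09 d; D_c ≈ 3.31 mg/L; min DO ≈ 7.29 mg/L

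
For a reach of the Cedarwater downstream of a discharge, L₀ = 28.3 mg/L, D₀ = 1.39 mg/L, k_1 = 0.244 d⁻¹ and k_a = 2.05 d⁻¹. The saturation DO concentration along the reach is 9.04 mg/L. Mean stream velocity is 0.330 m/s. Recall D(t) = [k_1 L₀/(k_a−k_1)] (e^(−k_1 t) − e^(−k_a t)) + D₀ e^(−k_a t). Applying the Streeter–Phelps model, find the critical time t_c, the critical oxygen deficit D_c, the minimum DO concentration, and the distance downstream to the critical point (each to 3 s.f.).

t_c = [1/(k_a−k_1)] ln[(k_a/k_1)(1 − D₀(k_a−k_1)/(k_1 L₀))]
= [1/(2.05−0.244)] ln[(2.05/0.244)(1 − 1.39×1.806/(0.244×28.3))]
= (1/1.806) ln[8.402 × 0.6365] = 0.5537 × ln(5.347) = 0.5537 × 1.677 = 0.9283 d.
L(t_c) = L₀ e^(−k_1 t_c) = 28.3 × 0.7973 = 22.56 mg/L, and at the critical point k_a D_c = k_1 L, so D_c = (0.244/2.05) × 22.56 = 2.686 mg/L.
Minimum DO = C_s − D_c = 9.04 − 2.686 = 6.354 mg/L.
x_c = v t_c = 0.330 m/s × 0.9283 d × 86400 s/d = 26470 m ≈ 26.5 km.

t_c ≈ 0.928 d; D_c ≈ 2.69 mg/L; min DO ≈ 6.35 mg/L; x_c ≈ 26.5 km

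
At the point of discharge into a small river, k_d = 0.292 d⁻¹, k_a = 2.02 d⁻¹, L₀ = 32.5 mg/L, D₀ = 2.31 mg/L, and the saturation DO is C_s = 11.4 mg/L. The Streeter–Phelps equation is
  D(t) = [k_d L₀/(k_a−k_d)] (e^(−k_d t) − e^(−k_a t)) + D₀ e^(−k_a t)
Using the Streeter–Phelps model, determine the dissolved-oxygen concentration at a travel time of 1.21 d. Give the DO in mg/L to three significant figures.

DO ≈ 7.82 mg/L

k_d L₀/(k_a−k_d) = 0.292×32.5/(2.02−0.292) = 9.490/1.728 = 5.492 mg/L.
e^(−k_d t) = e^(−0.292×1.210) = 0.7024; e^(−k_a t) = e^(−2.02×1.210) = 0.08680.
D = 5.492 × (0.7024 − 0.08680) + 2.31 × 0.08680 = 3.381 + 0.2005 = 3.581 mg/L.
DO = C_s − D = 11.4 − 3.581 = 7.819 mg/L.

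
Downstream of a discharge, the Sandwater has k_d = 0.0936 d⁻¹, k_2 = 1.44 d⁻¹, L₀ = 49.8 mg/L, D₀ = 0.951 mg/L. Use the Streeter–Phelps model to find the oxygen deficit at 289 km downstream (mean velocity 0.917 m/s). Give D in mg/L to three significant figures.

D ≈ 2.45 mg/L

Travel time t = x/v = 289 km / (0.917 m/s) = 289000 m / 0.917 m/s = 315200 s = 3.648 d.
k_d L₀/(k_2−k_d) = 0.0936×49.8/(1.44−0.0936) = 4.661/1.346 = 3.462 mg/L.
e^(−k_d t) = e^(−0.0936×3.648) = 0.7108; e^(−k_2 t) = e^(−1.44×3.648) = 0.005234.
D = 3.462 × (0.7108 − 0.005234) + 0.951 × 0.005234 = 2.443 + 0.004977 = 2.448 mg/L.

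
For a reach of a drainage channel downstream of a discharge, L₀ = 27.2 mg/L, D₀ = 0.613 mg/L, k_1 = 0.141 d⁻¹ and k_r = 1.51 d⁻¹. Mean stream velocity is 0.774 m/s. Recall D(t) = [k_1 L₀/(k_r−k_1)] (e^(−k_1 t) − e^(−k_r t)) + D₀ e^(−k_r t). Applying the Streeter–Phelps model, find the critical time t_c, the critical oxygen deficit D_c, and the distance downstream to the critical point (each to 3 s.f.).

t_c ≈ 1.55 d; D_c ≈ 2.04 mg/L; x_c ≈ 104 km

At the critical point dD/dt = 0, so k_1 L₀ e^(−k_1 t) = k_r D. Substituting D(t) from the Streeter–Phelps equation and solving for t gives
t_c = ln[(k_r/k_1)(1 − D₀(k_r−k_1)/(k_1 L₀))] / (k_r−k_1).
Here k_r−k_1 = 1.369 d⁻¹ and 1 − D₀(k_r−k_1)/(k_1 L₀) = 1 − 0.613×1.369/(0.141×27.2) = 0.7812, so
t_c = ln(10.71 × 0.7812) / 1.369 = 2.124 / 1.369 = 1.552 d.
D_c = (k_1/k_r) L₀ e^(−k_1 t_c) = (0.141/1.51) × 27.2 × e^(−0.141×1.552) = 0.09338 × 27.2 × 0.8035 = 2.041 mg/L.
x_c = v t_c = 0.774 m/s × 1.552 d × 86400 s/d = 103800 m ≈ 104 km.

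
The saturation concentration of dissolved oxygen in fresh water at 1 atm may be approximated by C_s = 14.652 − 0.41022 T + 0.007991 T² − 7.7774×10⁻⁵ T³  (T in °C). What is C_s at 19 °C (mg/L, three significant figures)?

C_s = 14.652 − 0.41022×19 + 0.007991×19² − 7.7774×10⁻⁵×19³ = 9.209 mg/L.

C_s ≈ 9.21 mg/L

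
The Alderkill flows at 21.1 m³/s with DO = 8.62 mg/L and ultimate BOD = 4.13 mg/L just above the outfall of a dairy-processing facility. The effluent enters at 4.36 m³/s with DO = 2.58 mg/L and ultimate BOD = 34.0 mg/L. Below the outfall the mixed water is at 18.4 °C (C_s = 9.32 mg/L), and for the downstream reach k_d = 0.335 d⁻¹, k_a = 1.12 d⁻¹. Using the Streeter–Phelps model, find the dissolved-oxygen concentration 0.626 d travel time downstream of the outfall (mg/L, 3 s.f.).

DO ≈ 7.22 mg/L

Mixed DO = (21.1×8.62 + 4.36×2.58)/(21.1+4.36) = 193.1/25.46 = 7.586 mg/L.
Mixed L₀ = (21.1×4.13 + 4.36×34.0)/(25.46) = 235.4/25.46 = 9.245 mg/L.
Initial deficit D₀ = C_s − DO₀ = 9.32 − 7.586 = 1.734 mg/L.
D(0.626) = [0.335×9.245/(1.12−0.335)](e^(−0.335×0.626) − e^(−1.12×0.626)) + 1.734 e^(−1.12×0.626)
= 3.945 × (0.8108 − 0.4960) + 1.734 × 0.4960 = 2.102 mg/L.
DO = 9.32 − 2.102 = 7.218 mg/L.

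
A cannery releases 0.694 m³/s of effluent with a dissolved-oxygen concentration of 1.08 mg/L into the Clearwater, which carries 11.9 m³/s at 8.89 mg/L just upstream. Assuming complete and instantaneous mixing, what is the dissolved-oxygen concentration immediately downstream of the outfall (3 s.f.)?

Flow-weighted mixing: C = (Q_r C_r + Q_w C_w)/(Q_r + Q_w)
= (11.9×8.89 + 0.694×1.08)/(11.9 + 0.694) = 106.5/12.59 = 8.460 mg/L.

8.46 mg/L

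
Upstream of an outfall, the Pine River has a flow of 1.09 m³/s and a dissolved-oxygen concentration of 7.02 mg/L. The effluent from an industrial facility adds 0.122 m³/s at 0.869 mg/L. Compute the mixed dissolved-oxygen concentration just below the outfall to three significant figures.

6.40 mg/L

Flow-weighted mixing: C = (Q_r C_r + Q_w C_w)/(Q_r + Q_w)
= (1.09×7.02 + 0.122×0.869)/(1.09 + 0.122) = 7.758/1.212 = 6.401 mg/L.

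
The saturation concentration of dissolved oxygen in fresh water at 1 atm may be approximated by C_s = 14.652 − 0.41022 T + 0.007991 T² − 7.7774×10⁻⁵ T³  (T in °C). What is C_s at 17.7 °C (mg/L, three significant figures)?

C_s ≈ 9.46 mg/L

C_s = 14.652 − 0.41022×17.7 + 0.007991×17.7² − 7.7774×10⁻⁵×17.7³ = 9.463 mg/L.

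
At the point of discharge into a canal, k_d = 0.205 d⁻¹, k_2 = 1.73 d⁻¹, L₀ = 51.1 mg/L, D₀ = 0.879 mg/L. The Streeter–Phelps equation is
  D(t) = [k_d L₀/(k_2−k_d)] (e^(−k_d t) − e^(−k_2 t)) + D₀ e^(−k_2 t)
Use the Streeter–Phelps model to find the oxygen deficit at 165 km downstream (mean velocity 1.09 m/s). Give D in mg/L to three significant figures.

Travel time t = x/v = 165 km / (1.09 m/s) = 165000 m / 1.09 m/s = 151400 s = 1.752 d.
k_d L₀/(k_2−k_d) = 0.205×51.1/(1.73−0.205) = 10.48/1.525 = 6.869 mg/L.
e^(−k_d t) = e^(−0.205×1.752) = 0.6983; e^(−k_2 t) = e^(−1.73×1.752) = 0.04827.
D = 6.869 × (0.6983 − 0.04827) + 0.879 × 0.04827 = 4.465 + 0.04243 = 4.507 mg/L.

D ≈ 4.51 mg/L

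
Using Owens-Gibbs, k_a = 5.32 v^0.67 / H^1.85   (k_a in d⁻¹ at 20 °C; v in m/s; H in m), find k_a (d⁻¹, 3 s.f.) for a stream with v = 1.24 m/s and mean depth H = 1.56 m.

k_a = 5.32 × 1.24^0.67 / 1.56^1.85 = 5.32 × 1.155 / 2.277 = 2.699 d⁻¹.

k_a ≈ 2.70 d⁻¹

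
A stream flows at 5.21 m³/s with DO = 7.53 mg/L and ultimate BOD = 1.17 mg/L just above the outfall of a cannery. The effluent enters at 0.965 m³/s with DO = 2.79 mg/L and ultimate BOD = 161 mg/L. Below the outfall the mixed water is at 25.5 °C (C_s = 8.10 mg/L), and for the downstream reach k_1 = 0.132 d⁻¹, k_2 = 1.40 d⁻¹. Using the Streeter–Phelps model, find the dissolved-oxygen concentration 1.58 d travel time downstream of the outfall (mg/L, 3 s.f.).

Mixed DO = (5.21×7.53 + 0.965×2.79)/(5.21+0.965) = 41.92/6.175 = 6.789 mg/L.
Mixed L₀ = (5.21×1.17 + 0.965×161)/(6.175) = 161.5/6.175 = 26.15 mg/L.
Initial deficit D₀ = C_s − DO₀ = 8.10 − 6.789 = 1.311 mg/L.
D(1.58) = [0.132×26.15/(1.40−0.132)](e^(−0.132×1.58) − e^(−1.40×1.58)) + 1.311 e^(−1.40×1.58)
= 2.722 × (0.8118 − 0.1095) + 1.311 × 0.1095 = 2.055 mg/L.
DO = 8.10 − 2.055 = 6.045 mg/L.

DO ≈ 6.04 mg/L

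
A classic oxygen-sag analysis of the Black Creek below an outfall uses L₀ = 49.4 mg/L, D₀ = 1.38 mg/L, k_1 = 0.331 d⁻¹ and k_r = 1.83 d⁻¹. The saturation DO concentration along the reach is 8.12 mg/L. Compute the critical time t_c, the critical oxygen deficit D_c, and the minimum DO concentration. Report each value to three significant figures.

At the critical point dD/dt = 0, so k_1 L₀ e^(−k_1 t) = k_r D. Substituting D(t) from the Streeter–Phelps equation and solving for t gives
t_c = ln[(k_r/k_1)(1 − D₀(k_r−k_1)/(k_1 L₀))] / (k_r−k_1).
Here k_r−k_1 = 1.499 d⁻¹ and 1 − D₀(k_r−k_1)/(k_1 L₀) = 1 − 1.38×1.499/(0.331×49.4) = 0.8735, so
t_c = ln(5.529 × 0.8735) / 1.499 = 1.575 / 1.499 = 1.050 d.
D_c = (k_1/k_r) L₀ e^(−k_1 t_c) = (0.331/1.83) × 49.4 × e^(−0.331×1.050) = 0.1809 × 49.4 × 0.7063 = 6.311 mg/L.
Minimum DO = C_s − D_c = 8.12 − 6.311 = 1.809 mg/L.

t_c ≈ 1.05 d; D_c ≈ 6.31 mg/L; min DO ≈ 1.81 mg/L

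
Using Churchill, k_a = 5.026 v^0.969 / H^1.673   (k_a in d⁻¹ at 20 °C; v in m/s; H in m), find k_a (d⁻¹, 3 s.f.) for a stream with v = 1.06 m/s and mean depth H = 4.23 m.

k_a ≈ 0.476 d⁻¹

k_a = 5.026 × 1.06^0.969 / 4.23^1.673 = 5.026 × 1.058 / 11.17 = 0.4763 d⁻¹.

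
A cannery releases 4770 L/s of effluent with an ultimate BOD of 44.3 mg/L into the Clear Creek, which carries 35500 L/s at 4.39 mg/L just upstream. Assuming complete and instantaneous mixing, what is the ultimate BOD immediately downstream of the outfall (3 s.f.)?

Flow-weighted mixing: C = (Q_r C_r + Q_w C_w)/(Q_r + Q_w)
= (35500×4.39 + 4770×44.3)/(35500 + 4770) = 367200/40270 = 9.117 mg/L.

9.12 mg/L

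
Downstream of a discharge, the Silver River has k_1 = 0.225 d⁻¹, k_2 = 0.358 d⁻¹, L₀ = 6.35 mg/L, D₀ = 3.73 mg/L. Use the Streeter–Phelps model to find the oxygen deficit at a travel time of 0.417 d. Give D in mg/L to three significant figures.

D ≈ 3.74 mg/L

k_1 L₀/(k_2−k_1) = 0.225×6.35/(0.358−0.225) = 1.429/0.1330 = 10.74 mg/L.
e^(−k_1 t) = e^(−0.225×0.4170) = 0.9104; e^(−k_2 t) = e^(−0.358×0.4170) = 0.8613.
D = 10.74 × (0.9104 − 0.8613) + 3.73 × 0.8613 = 0.5277 + 3.213 = 3.740 mg/L.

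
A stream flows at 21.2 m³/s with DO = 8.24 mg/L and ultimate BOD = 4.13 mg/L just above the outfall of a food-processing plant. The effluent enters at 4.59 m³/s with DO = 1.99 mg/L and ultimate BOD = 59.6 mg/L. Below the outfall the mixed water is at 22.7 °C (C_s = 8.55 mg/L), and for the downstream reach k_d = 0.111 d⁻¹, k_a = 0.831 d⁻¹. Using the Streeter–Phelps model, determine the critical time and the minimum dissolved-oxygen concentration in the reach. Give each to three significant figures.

Mixed DO = (21.2×8.24 + 4.59×1.99)/(21.2+4.59) = 183.8/25.79 = 7.128 mg/L.
Mixed L₀ = (21.2×4.13 + 4.59×59.6)/(25.79) = 361.1/25.79 = 14.00 mg/L.
Initial deficit D₀ = C_s − DO₀ = 8.55 − 7.128 = 1.422 mg/L.
t_c = (1/0.7200) ln[(0.831/0.111)(1 − 1.422×0.7200/(0.111×14.00))] = 1.389 × ln(2.554) = 1.302 d.
D_c = (0.111/0.831) × 14.00 × e^(−0.111×1.302) = 0.1336 × 14.00 × 0.8654 = 1.619 mg/L.
Minimum DO = 8.55 − 1.619 = 6.931 mg/L.

t_c ≈ 1.30 d; minimum DO ≈ 6.93 mg/L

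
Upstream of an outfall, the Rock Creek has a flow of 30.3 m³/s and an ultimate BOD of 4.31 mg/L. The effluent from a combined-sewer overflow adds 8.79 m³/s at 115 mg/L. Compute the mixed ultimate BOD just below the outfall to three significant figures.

Flow-weighted mixing: C = (Q_r C_r + Q_w C_w)/(Q_r + Q_w)
= (30.3×4.31 + 8.79×115)/(30.3 + 8.79) = 1141/39.09 = 29.20 mg/L.

29.2 mg/L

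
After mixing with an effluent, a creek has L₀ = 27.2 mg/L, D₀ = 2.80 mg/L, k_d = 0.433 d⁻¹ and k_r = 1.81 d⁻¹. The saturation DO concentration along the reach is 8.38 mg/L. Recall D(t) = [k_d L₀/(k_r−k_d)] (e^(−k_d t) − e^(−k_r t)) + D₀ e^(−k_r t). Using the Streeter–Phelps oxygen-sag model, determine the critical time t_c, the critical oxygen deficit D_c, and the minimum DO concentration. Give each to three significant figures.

At the critical point dD/dt = 0, so k_d L₀ e^(−k_d t) = k_r D. Substituting D(t) from the Streeter–Phelps equation and solving for t gives
t_c = ln[(k_r/k_d)(1 − D₀(k_r−k_d)/(k_d L₀))] / (k_r−k_d).
Here k_r−k_d = 1.377 d⁻¹ and 1 − D₀(k_r−k_d)/(k_d L₀) = 1 − 2.80×1.377/(0.433×27.2) = 0.6726, so
t_c = ln(4.180 × 0.6726) / 1.377 = 1.034 / 1.377 = 0.7508 d.
D_c = (k_d/k_r) L₀ e^(−k_d t_c) = (0.433/1.81) × 27.2 × e^(−0.433×0.7508) = 0.2392 × 27.2 × 0.7225 = 4.701 mg/L.
Minimum DO = C_s − D_c = 8.38 − 4.701 = 3.679 mg/L.

t_c ≈ 0.751 d; D_c ≈ 4.70 mg/L; min DO ≈ 3.68 mg/L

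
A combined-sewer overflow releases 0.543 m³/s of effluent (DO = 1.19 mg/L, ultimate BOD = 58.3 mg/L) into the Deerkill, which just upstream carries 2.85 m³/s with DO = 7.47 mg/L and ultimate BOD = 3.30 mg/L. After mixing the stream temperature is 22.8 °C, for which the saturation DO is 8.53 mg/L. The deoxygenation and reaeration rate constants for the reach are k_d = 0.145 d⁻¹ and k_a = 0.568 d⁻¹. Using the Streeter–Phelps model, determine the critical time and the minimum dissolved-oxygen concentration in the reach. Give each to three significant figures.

t_c ≈ 1.60 d; minimum DO ≈ 6.08 mg/L

Mixed DO = (2.85×7.47 + 0.543×1.19)/(2.85+0.543) = 21.94/3.393 = 6.465 mg/L.
Mixed L₀ = (2.85×3.30 + 0.543×58.3)/(3.393) = 41.06/3.393 = 12.10 mg/L.
Initial deficit D₀ = C_s − DO₀ = 8.53 − 6.465 = 2.065 mg/L.
t_c = (1/0.4230) ln[(0.568/0.145)(1 − 2.065×0.4230/(0.145×12.10))] = 2.364 × ln(1.967) = 1.600 d.
D_c = (0.145/0.568) × 12.10 × e^(−0.145×1.600) = 0.2553 × 12.10 × 0.7930 = 2.450 mg/L.
Minimum DO = 8.53 − 2.450 = 6.080 mg/L.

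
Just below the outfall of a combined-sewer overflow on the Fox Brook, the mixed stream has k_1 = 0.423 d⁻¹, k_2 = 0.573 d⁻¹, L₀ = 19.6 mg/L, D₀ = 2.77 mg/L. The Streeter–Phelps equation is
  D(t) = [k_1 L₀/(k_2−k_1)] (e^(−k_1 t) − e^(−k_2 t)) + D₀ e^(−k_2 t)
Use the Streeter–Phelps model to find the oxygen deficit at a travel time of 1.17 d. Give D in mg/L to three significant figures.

D ≈ 6.84 mg/L

k_1 L₀/(k_2−k_1) = 0.423×19.6/(0.573−0.423) = 8.291/0.1500 = 55.27 mg/L.
e^(−k_1 t) = e^(−0.423×1.170) = 0.6096; e^(−k_2 t) = e^(−0.573×1.170) = 0.5115.
D = 55.27 × (0.6096 − 0.5115) + 2.77 × 0.5115 = 5.424 + 1.417 = 6.841 mg/L.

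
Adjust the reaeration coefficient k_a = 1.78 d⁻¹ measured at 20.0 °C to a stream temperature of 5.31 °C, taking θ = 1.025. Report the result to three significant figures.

k_a ≈ 1.24 d⁻¹

k_a(T₂) = k_a(T₁) · θ^(T₂−T₁) = 1.78 × 1.025^(5.31−20.0)
= 1.78 × 1.025^-14.7 = 1.78 × 0.6958 = 1.238 d⁻¹.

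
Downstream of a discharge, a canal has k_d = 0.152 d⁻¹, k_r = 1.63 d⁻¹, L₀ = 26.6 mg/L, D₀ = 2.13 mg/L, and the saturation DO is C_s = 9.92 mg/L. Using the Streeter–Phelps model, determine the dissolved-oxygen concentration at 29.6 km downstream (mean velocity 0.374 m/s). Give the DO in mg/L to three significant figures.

Travel time t = x/v = 29.6 km / (0.374 m/s) = 29600 m / 0.374 m/s = 79140 s = 0.9160 d.
k_d L₀/(k_r−k_d) = 0.152×26.6/(1.63−0.152) = 4.043/1.478 = 2.736 mg/L.
e^(−k_d t) = e^(−0.152×0.9160) = 0.8700; e^(−k_r t) = e^(−1.63×0.9160) = 0.2247.
D = 2.736 × (0.8700 − 0.2247) + 2.13 × 0.2247 = 1.765 + 0.4785 = 2.244 mg/L.
DO = C_s − D = 9.92 − 2.244 = 7.676 mg/L.

DO ≈ 7.68 mg/L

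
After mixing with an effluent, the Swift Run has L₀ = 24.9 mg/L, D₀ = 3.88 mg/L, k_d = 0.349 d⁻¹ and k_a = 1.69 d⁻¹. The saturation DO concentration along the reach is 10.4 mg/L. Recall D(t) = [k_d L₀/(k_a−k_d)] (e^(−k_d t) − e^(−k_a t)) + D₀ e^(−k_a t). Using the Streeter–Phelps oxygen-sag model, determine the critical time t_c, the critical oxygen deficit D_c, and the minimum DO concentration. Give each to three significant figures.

At the critical point dD/dt = 0, so k_d L₀ e^(−k_d t) = k_a D. Substituting D(t) from the Streeter–Phelps equation and solving for t gives
t_c = ln[(k_a/k_d)(1 − D₀(k_a−k_d)/(k_d L₀))] / (k_a−k_d).
Here k_a−k_d = 1.341 d⁻¹ and 1 − D₀(k_a−k_d)/(k_d L₀) = 1 − 3.88×1.341/(0.349×24.9) = 0.4013, so
t_c = ln(4.842 × 0.4013) / 1.341 = 0.6643 / 1.341 = 0.4954 d.
L(t_c) = L₀ e^(−k_d t_c) = 24.9 × 0.8412 = 20.95 mg/L, and at the critical point k_a D_c = k_d L, so D_c = (0.349/1.69) × 20.95 = 4.326 mg/L.
Minimum DO = C_s − D_c = 10.4 − 4.326 = 6.074 mg/L.

t_c ≈ 0.495 d; D_c ≈ 4.33 mg/L; min DO ≈ 6.07 mg/L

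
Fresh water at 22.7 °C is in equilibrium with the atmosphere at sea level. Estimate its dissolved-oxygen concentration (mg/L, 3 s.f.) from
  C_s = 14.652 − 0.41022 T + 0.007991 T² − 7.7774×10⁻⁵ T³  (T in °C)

C_s = 14.652 − 0.41022×22.7 + 0.007991×22.7² − 7.7774×10⁻⁵×22.7³ = 8.548 mg/L.

C_s ≈ 8.55 mg/L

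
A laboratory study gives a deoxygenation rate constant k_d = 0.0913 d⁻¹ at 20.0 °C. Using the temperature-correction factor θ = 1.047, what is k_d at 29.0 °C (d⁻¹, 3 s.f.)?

k_d ≈ 0.138 d⁻¹

k_d(T₂) = k_d(T₁) · θ^(T₂−T₁) = 0.0913 × 1.047^(29.0−20.0)
= 0.0913 × 1.047^9.00 = 0.0913 × 1.512 = 0.1380 d⁻¹.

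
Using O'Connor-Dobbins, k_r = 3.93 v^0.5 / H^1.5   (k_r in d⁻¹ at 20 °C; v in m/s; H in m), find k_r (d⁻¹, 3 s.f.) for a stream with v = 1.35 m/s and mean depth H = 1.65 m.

k_r = 3.93 × 1.35^0.5 / 1.65^1.5 = 3.93 × 1.162 / 2.119 = 2.154 d⁻¹.

k_r ≈ 2.15 d⁻¹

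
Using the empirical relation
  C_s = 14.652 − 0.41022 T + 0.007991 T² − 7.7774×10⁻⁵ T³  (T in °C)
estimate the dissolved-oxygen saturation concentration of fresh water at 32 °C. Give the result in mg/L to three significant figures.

C_s ≈ 7.16 mg/L

C_s = 14.652 − 0.41022×32 + 0.007991×32² − 7.7774×10⁻⁵×32³ = 7.159 mg/L.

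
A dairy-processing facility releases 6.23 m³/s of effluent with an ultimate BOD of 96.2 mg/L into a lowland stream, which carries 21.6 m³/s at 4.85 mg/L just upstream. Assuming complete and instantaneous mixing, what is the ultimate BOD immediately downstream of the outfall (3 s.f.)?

Flow-weighted mixing: C = (Q_r C_r + Q_w C_w)/(Q_r + Q_w)
= (21.6×4.85 + 6.23×96.2)/(21.6 + 6.23) = 704.1/27.83 = 25.30 mg/L.

25.3 mg/L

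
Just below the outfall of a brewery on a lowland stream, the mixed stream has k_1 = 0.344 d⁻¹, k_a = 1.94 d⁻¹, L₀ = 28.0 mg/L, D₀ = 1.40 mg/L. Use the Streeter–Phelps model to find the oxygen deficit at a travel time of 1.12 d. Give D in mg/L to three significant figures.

k_1 L₀/(k_a−k_1) = 0.344×28.0/(1.94−0.344) = 9.632/1.596 = 6.035 mg/L.
e^(−k_1 t) = e^(−0.344×1.120) = 0.6803; e^(−k_a t) = e^(−1.94×1.120) = 0.1139.
D = 6.035 × (0.6803 − 0.1139) + 1.40 × 0.1139 = 3.418 + 0.1594 = 3.578 mg/L.

D ≈ 3.58 mg/L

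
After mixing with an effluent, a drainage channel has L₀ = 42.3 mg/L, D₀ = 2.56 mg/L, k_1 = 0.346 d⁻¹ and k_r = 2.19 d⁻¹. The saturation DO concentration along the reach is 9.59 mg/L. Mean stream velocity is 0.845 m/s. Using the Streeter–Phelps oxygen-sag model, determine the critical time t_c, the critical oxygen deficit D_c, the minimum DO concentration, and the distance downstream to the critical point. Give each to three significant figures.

t_c = [1/(k_r−k_1)] ln[(k_r/k_1)(1 − D₀(k_r−k_1)/(k_1 L₀))]
= [1/(2.19−0.346)] ln[(2.19/0.346)(1 − 2.56×1.844/(0.346×42.3))]
= (1/1.844) ln[6.329 × 0.6775] = 0.5423 × ln(4.288) = 0.5423 × 1.456 = 0.7895 d.
L(t_c) = L₀ e^(−k_1 t_c) = 42.3 × 0.7610 = 32.19 mg/L, and at the critical point k_r D_c = k_1 L, so D_c = (0.346/2.19) × 32.19 = 5.086 mg/L.
Minimum DO = C_s − D_c = 9.59 − 5.086 = 4.504 mg/L.
x_c = v t_c = 0.845 m/s × 0.7895 d × 86400 s/d = 57640 m ≈ 57.6 km.

t_c ≈ 0.789 d; D_c ≈ 5.09 mg/L; min DO ≈ 4.50 mg/L; x_c ≈ 57.6 km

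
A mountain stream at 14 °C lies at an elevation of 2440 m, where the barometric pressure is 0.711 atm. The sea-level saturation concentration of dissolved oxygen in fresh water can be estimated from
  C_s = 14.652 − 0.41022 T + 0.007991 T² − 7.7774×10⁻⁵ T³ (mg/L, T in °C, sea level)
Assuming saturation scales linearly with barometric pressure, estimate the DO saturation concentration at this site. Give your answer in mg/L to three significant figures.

At sea level: C_s = 14.652 − 0.41022×14 + 0.007991×14² − 7.7774×10⁻⁵×14³ = 10.26 mg/L.
Pressure correction: C_s' = 10.26 × 0.711 = 7.296 mg/L.

C_s ≈ 7.30 mg/L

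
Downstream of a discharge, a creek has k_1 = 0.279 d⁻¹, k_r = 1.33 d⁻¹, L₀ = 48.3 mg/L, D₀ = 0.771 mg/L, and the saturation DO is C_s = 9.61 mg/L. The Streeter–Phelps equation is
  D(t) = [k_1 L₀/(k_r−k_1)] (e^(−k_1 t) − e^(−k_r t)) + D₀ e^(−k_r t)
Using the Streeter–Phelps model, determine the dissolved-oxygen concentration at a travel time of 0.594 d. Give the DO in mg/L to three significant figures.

k_1 L₀/(k_r−k_1) = 0.279×48.3/(1.33−0.279) = 13.48/1.051 = 12.82 mg/L.
e^(−k_1 t) = e^(−0.279×0.5940) = 0.8473; e^(−k_r t) = e^(−1.33×0.5940) = 0.4538.
D = 12.82 × (0.8473 − 0.4538) + 0.771 × 0.4538 = 5.045 + 0.3499 = 5.395 mg/L.
DO = C_s − D = 9.61 − 5.395 = 4.215 mg/L.

DO ≈ 4.22 mg/L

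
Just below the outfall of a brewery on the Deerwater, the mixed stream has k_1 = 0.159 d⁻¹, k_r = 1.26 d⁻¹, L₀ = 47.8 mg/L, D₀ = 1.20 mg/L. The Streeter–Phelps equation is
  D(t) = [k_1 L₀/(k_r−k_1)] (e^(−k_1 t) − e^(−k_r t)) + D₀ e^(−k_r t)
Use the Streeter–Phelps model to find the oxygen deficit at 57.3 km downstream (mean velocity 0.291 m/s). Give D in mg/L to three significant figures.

D ≈ 4.48 mg/L

Travel time t = x/v = 57.3 km / (0.291 m/s) = 57300 m / 0.291 m/s = 196900 s = 2.279 d.
k_1 L₀/(k_r−k_1) = 0.159×47.8/(1.26−0.159) = 7.600/1.101 = 6.903 mg/L.
e^(−k_1 t) = e^(−0.159×2.279) = 0.6960; e^(−k_r t) = e^(−1.26×2.279) = 0.05661.
D = 6.903 × (0.6960 − 0.05661) + 1.20 × 0.05661 = 4.414 + 0.06793 = 4.482 mg/L.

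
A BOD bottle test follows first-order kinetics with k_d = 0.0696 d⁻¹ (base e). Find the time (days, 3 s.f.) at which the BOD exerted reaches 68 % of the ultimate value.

t ≈ 16.4 d

y/L₀ = 1 − e^(−k_d t) = 0.68 ⇒ e^(−k_d t) = 0.320
t = −ln(0.320) / 0.0696 = 1.139 / 0.0696 = 16.37 d.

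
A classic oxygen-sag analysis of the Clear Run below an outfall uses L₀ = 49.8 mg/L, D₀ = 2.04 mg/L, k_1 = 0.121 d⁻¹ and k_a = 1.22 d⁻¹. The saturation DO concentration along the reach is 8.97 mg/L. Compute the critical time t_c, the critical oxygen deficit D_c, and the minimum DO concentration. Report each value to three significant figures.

t_c = [1/(k_a−k_1)] ln[(k_a/k_1)(1 − D₀(k_a−k_1)/(k_1 L₀))]
= [1/(1.22−0.121)] ln[(1.22/0.121)(1 − 2.04×1.099/(0.121×49.8))]
= (1/1.099) ln[10.08 × 0.6279] = 0.9099 × ln(6.331) = 0.9099 × 1.846 = 1.679 d.
D_c = (k_1/k_a) L₀ e^(−k_1 t_c) = (0.121/1.22) × 49.8 × e^(−0.121×1.679) = 0.09918 × 49.8 × 0.8161 = 4.031 mg/L.
Minimum DO = C_s − D_c = 8.97 − 4.031 = 4.939 mg/L.

t_c ≈ 1.68 d; D_c ≈ 4.03 mg/L; min DO ≈ 4.94 mg/L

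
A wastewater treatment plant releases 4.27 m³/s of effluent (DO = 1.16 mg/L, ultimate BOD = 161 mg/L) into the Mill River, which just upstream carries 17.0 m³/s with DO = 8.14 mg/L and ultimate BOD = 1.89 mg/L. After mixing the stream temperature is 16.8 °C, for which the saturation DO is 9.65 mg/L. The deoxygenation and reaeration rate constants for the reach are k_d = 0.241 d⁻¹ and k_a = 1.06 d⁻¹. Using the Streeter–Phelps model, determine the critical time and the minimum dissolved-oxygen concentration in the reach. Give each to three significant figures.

t_c ≈ 1.39 d; minimum DO ≈ 4.14 mg/L

Mixed DO = (17.0×8.14 + 4.27×1.16)/(17.0+4.27) = 143.3/21.27 = 6.739 mg/L.
Mixed L₀ = (17.0×1.89 + 4.27×161)/(21.27) = 719.6/21.27 = 33.83 mg/L.
Initial deficit D₀ = C_s − DO₀ = 9.65 − 6.739 = 2.911 mg/L.
t_c = (1/0.8190) ln[(1.06/0.241)(1 − 2.911×0.8190/(0.241×33.83))] = 1.221 × ln(3.112) = 1.386 d.
D_c = (0.241/1.06) × 33.83 × e^(−0.241×1.386) = 0.2274 × 33.83 × 0.7160 = 5.507 mg/L.
Minimum DO = 9.65 − 5.507 = 4.143 mg/L.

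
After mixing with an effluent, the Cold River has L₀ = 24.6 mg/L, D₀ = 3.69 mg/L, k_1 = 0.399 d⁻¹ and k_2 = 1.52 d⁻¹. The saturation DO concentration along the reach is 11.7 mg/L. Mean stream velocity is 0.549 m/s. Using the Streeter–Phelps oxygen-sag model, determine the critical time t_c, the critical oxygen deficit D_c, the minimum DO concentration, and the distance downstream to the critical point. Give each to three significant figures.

t_c ≈ 0.705 d; D_c ≈ 4.87 mg/L; min DO ≈ 6.83 mg/L; x_c ≈ 33.4 km

t_c = [1/(k_2−k_1)] ln[(k_2/k_1)(1 − D₀(k_2−k_1)/(k_1 L₀))]
= [1/(1.52−0.399)] ln[(1.52/0.399)(1 − 3.69×1.121/(0.399×24.6))]
= (1/1.121) ln[3.810 × 0.5786] = 0.8921 × ln(2.204) = 0.8921 × 0.7903 = 0.7050 d.
L(t_c) = L₀ e^(−k_1 t_c) = 24.6 × 0.7548 = 18.57 mg/L, and at the critical point k_2 D_c = k_1 L, so D_c = (0.399/1.52) × 18.57 = 4.874 mg/L.
Minimum DO = C_s − D_c = 11.7 − 4.874 = 6.826 mg/L.
x_c = v t_c = 0.549 m/s × 0.7050 d × 86400 s/d = 33440 m ≈ 33.4 km.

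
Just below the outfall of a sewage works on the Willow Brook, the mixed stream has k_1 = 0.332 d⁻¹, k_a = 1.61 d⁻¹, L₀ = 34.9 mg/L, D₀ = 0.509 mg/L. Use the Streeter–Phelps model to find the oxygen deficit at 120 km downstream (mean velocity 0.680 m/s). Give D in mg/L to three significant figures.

Travel time t = x/v = 120 km / (0.680 m/s) = 120000 m / 0.680 m/s = 176500 s = 2.042 d.
k_1 L₀/(k_a−k_1) = 0.332×34.9/(1.61−0.332) = 11.59/1.278 = 9.066 mg/L.
e^(−k_1 t) = e^(−0.332×2.042) = 0.5076; e^(−k_a t) = e^(−1.61×2.042) = 0.03731.
D = 9.066 × (0.5076 − 0.03731) + 0.509 × 0.03731 = 4.264 + 0.01899 = 4.283 mg/L.

D ≈ 4.28 mg/L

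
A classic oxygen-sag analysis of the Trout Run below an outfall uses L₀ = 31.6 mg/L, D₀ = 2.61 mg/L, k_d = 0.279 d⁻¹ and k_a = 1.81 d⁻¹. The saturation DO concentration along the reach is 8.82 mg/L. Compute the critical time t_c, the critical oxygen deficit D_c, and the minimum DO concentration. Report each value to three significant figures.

t_c ≈ 0.827 d; D_c ≈ 3.87 mg/L; min DO ≈ 4.95 mg/L

t_c = [1/(k_a−k_d)] ln[(k_a/k_d)(1 − D₀(k_a−k_d)/(k_d L₀))]
= [1/(1.81−0.279)] ln[(1.81/0.279)(1 − 2.61×1.531/(0.279×31.6))]
= (1/1.531) ln[6.487 × 0.5468] = 0.6532 × ln(3.547) = 0.6532 × 1.266 = 0.8270 d.
L(t_c) = L₀ e^(−k_d t_c) = 31.6 × 0.7940 = 25.09 mg/L, and at the critical point k_a D_c = k_d L, so D_c = (0.279/1.81) × 25.09 = 3.867 mg/L.
Minimum DO = C_s − D_c = 8.82 − 3.867 = 4.953 mg/L.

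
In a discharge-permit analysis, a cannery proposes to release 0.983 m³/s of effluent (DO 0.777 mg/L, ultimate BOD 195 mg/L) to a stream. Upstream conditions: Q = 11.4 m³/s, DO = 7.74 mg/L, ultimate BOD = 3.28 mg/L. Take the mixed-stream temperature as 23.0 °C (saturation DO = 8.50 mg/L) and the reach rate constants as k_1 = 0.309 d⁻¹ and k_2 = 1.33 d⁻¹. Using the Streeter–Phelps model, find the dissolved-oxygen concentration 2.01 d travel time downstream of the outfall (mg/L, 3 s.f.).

Mixed DO = (11.4×7.74 + 0.983×0.777)/(11.4+0.983) = 89.00/12.38 = 7.187 mg/L.
Mixed L₀ = (11.4×3.28 + 0.983×195)/(12.38) = 229.1/12.38 = 18.50 mg/L.
Initial deficit D₀ = C_s − DO₀ = 8.50 − 7.187 = 1.313 mg/L.
D(2.01) = [0.309×18.50/(1.33−0.309)](e^(−0.309×2.01) − e^(−1.33×2.01)) + 1.313 e^(−1.33×2.01)
= 5.599 × (0.5374 − 0.06902) + 1.313 × 0.06902 = 2.713 mg/L.
DO = 8.50 − 2.713 = 5.787 mg/L.

DO ≈ 5.79 mg/L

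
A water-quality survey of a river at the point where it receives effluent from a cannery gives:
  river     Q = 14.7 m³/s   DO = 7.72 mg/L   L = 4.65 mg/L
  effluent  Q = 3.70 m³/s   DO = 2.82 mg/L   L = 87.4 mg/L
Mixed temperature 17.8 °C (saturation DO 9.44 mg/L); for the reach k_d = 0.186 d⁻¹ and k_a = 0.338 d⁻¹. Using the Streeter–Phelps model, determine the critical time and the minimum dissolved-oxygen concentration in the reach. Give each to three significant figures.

Mixed DO = (14.7×7.72 + 3.70×2.82)/(14.7+3.70) = 123.9/18.40 = 6.735 mg/L.
Mixed L₀ = (14.7×4.65 + 3.70×87.4)/(18.40) = 391.7/18.40 = 21.29 mg/L.
Initial deficit D₀ = C_s − DO₀ = 9.44 − 6.735 = 2.705 mg/L.
t_c = (1/0.1520) ln[(0.338/0.186)(1 − 2.705×0.1520/(0.186×21.29))] = 6.579 × ln(1.629) = 3.208 d.
D_c = (0.186/0.338) × 21.29 × e^(−0.186×3.208) = 0.5503 × 21.29 × 0.5506 = 6.451 mg/L.
Minimum DO = 9.44 − 6.451 = 2.989 mg/L.

t_c ≈ 3.21 d; minimum DO ≈ 2.99 mg/L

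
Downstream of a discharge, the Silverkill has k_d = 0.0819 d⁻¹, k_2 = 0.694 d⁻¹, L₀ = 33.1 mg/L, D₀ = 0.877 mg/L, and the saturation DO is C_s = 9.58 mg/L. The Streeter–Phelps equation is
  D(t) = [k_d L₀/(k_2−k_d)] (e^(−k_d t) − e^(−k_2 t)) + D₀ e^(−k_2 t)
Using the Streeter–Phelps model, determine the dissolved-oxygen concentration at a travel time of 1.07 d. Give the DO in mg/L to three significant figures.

k_d L₀/(k_2−k_d) = 0.0819×33.1/(0.694−0.0819) = 2.711/0.6121 = 4.429 mg/L.
e^(−k_d t) = e^(−0.0819×1.070) = 0.9161; e^(−k_2 t) = e^(−0.694×1.070) = 0.4759.
D = 4.429 × (0.9161 − 0.4759) + 0.877 × 0.4759 = 1.950 + 0.4174 = 2.367 mg/L.
DO = C_s − D = 9.58 − 2.367 = 7.213 mg/L.

DO ≈ 7.21 mg/L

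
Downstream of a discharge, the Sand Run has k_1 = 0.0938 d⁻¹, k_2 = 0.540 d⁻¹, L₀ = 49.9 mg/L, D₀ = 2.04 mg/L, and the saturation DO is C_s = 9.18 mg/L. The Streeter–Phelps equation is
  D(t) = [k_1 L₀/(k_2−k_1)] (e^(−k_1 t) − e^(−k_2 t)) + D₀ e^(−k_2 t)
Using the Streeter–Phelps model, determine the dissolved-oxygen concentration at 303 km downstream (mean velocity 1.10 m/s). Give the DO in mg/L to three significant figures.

Travel time t = x/v = 303 km / (1.10 m/s) = 303000 m / 1.10 m/s = 275500 s = 3.188 d.
k_1 L₀/(k_2−k_1) = 0.0938×49.9/(0.540−0.0938) = 4.681/0.4462 = 10.49 mg/L.
e^(−k_1 t) = e^(−0.0938×3.188) = 0.7415; e^(−k_2 t) = e^(−0.540×3.188) = 0.1788.
D = 10.49 × (0.7415 − 0.1788) + 2.04 × 0.1788 = 5.903 + 0.3647 = 6.268 mg/L.
DO = C_s − D = 9.18 − 6.268 = 2.912 mg/L.

DO ≈ 2.91 mg/L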